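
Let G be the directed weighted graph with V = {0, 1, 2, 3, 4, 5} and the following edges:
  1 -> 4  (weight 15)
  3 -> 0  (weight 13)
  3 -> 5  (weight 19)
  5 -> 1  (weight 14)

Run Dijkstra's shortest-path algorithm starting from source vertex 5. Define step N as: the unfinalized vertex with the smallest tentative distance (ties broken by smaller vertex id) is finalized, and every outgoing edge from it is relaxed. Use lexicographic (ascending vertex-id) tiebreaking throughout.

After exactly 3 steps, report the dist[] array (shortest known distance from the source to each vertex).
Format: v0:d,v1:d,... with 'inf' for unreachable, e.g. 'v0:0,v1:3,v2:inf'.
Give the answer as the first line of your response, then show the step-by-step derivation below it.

v0:inf,v1:14,v2:inf,v3:inf,v4:29,v5:0

step 1: dist = v0:inf,v1:14,v2:inf,v3:inf,v4:inf,v5:0
step 2: dist = v0:inf,v1:14,v2:inf,v3:inf,v4:29,v5:0
step 3: dist = v0:inf,v1:14,v2:inf,v3:inf,v4:29,v5:0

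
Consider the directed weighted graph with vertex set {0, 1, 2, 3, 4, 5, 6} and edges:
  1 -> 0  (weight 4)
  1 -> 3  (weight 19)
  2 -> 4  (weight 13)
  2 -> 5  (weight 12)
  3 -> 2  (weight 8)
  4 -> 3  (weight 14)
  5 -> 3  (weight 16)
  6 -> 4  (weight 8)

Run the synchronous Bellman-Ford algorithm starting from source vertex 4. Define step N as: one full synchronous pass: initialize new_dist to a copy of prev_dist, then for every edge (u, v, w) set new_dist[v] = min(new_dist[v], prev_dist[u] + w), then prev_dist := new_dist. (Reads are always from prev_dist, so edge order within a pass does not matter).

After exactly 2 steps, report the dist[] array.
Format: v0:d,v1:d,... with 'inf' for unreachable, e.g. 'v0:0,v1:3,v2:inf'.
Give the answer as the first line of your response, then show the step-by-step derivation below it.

v0:inf,v1:inf,v2:22,v3:14,v4:0,v5:inf,v6:inf

step 1: dist = v0:inf,v1:inf,v2:inf,v3:14,v4:0,v5:inf,v6:inf
step 2: dist = v0:inf,v1:inf,v2:22,v3:14,v4:0,v5:inf,v6:inf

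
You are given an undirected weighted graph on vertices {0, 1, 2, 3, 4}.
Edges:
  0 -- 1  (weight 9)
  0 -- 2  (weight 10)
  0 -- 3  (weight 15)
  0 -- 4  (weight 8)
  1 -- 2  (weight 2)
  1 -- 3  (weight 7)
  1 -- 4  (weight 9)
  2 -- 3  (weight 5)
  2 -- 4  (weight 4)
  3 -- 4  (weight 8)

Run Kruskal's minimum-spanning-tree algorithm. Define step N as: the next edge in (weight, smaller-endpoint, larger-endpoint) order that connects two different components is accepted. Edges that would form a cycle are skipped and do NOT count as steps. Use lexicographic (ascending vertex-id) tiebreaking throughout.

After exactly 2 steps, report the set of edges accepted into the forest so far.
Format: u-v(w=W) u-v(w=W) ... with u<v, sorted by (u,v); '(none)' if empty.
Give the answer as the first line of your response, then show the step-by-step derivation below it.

1-2(w=2) 2-4(w=4)

step 1: add edge 1-2 (w=2); MST = {1-2(w=2)}
step 2: add edge 2-4 (w=4); MST = {1-2(w=2) 2-4(w=4)}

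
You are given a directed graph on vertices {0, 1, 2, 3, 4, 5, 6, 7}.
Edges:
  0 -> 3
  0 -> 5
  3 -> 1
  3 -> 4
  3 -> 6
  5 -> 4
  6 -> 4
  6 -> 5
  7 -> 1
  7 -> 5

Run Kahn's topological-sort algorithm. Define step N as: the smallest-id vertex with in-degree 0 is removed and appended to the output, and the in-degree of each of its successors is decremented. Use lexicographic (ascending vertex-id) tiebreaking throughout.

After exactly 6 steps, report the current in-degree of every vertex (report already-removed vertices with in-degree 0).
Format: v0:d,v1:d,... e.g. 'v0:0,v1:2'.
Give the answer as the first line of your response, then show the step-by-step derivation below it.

v0:0,v1:0,v2:0,v3:0,v4:1,v5:0,v6:0,v7:0

step 1: output 0; order=[0]; indeg=(0,2,0,0,3,2,1,0)
step 2: output 2; order=[0,2]; indeg=(0,2,0,0,3,2,1,0)
step 3: output 3; order=[0,2,3]; indeg=(0,1,0,0,2,2,0,0)
step 4: output 6; order=[0,2,3,6]; indeg=(0,1,0,0,1,1,0,0)
step 5: output 7; order=[0,2,3,6,7]; indeg=(0,0,0,0,1,0,0,0)
step 6: output 1; order=[0,2,3,6,7,1]; indeg=(0,0,0,0,1,0,0,0)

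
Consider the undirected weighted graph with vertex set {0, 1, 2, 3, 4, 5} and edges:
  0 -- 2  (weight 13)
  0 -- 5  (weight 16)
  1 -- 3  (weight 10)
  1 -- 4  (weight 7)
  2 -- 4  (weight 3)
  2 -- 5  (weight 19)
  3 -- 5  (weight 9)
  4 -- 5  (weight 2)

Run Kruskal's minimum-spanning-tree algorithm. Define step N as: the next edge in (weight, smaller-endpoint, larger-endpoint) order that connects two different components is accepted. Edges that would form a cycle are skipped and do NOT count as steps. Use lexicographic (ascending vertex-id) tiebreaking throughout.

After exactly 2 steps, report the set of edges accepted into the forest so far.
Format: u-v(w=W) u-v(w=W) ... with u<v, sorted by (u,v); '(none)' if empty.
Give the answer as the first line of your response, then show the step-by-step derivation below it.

2-4(w=3) 4-5(w=2)

step 1: add edge 4-5 (w=2); MST = {4-5(w=2)}
step 2: add edge 2-4 (w=3); MST = {2-4(w=3) 4-5(w=2)}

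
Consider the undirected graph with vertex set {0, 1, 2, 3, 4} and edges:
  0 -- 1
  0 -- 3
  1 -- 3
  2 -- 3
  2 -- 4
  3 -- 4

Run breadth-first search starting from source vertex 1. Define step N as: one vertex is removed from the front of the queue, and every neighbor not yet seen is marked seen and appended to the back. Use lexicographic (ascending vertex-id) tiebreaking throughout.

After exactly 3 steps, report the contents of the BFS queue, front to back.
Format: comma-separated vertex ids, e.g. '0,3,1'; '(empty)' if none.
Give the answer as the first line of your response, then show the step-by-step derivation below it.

2,4

step 1: dequeue 1; queue=[0,3]; order=1
step 2: dequeue 0; queue=[3]; order=1,0
step 3: dequeue 3; queue=[2,4]; order=1,0,3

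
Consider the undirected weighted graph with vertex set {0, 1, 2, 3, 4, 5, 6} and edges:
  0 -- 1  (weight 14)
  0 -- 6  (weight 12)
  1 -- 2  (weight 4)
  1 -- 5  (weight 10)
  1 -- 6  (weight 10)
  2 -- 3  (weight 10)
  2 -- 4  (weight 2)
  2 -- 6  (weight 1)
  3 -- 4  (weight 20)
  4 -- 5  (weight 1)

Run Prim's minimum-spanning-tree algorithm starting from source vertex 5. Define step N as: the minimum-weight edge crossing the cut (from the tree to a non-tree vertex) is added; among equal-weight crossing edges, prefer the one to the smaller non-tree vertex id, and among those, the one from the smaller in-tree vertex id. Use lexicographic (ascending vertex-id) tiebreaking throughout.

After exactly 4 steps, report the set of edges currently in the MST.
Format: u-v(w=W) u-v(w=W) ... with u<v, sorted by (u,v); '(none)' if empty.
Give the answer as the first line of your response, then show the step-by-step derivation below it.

1-2(w=4) 2-4(w=2) 2-6(w=1) 4-5(w=1)

step 1: add edge 4-5 (w=1); MST = {4-5(w=1)}
step 2: add edge 2-4 (w=2); MST = {2-4(w=2) 4-5(w=1)}
step 3: add edge 2-6 (w=1); MST = {2-4(w=2) 2-6(w=1) 4-5(w=1)}
step 4: add edge 1-2 (w=4); MST = {1-2(w=4) 2-4(w=2) 2-6(w=1) 4-5(w=1)}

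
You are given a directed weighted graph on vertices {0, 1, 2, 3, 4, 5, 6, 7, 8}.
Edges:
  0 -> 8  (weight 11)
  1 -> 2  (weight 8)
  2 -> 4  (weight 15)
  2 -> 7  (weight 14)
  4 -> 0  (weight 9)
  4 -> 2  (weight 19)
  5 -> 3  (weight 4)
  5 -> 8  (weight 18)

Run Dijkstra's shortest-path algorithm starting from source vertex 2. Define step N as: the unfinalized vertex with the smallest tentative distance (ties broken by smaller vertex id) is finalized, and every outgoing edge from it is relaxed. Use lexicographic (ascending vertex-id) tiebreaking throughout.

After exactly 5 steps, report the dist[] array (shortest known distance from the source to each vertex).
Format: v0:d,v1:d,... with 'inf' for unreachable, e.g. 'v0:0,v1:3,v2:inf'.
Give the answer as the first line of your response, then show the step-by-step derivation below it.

v0:24,v1:inf,v2:0,v3:inf,v4:15,v5:inf,v6:inf,v7:14,v8:35

step 1: dist = v0:inf,v1:inf,v2:0,v3:inf,v4:15,v5:inf,v6:inf,v7:14,v8:inf
step 2: dist = v0:inf,v1:inf,v2:0,v3:inf,v4:15,v5:inf,v6:inf,v7:14,v8:inf
step 3: dist = v0:24,v1:inf,v2:0,v3:inf,v4:15,v5:inf,v6:inf,v7:14,v8:inf
step 4: dist = v0:24,v1:inf,v2:0,v3:inf,v4:15,v5:inf,v6:inf,v7:14,v8:35
step 5: dist = v0:24,v1:inf,v2:0,v3:inf,v4:15,v5:inf,v6:inf,v7:14,v8:35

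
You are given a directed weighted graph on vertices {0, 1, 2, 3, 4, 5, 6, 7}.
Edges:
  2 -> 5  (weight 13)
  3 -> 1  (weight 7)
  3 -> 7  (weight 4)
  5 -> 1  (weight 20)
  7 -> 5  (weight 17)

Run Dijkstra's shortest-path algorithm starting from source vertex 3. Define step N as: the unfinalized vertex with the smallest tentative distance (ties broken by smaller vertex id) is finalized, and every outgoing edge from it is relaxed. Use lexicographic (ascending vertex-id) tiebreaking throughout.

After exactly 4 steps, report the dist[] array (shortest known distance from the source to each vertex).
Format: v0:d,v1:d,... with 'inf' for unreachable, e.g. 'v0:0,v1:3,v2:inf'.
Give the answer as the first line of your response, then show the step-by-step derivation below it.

v0:inf,v1:7,v2:inf,v3:0,v4:inf,v5:21,v6:inf,v7:4

step 1: dist = v0:inf,v1:7,v2:inf,v3:0,v4:inf,v5:inf,v6:inf,v7:4
step 2: dist = v0:inf,v1:7,v2:inf,v3:0,v4:inf,v5:21,v6:inf,v7:4
step 3: dist = v0:inf,v1:7,v2:inf,v3:0,v4:inf,v5:21,v6:inf,v7:4
step 4: dist = v0:inf,v1:7,v2:inf,v3:0,v4:inf,v5:21,v6:inf,v7:4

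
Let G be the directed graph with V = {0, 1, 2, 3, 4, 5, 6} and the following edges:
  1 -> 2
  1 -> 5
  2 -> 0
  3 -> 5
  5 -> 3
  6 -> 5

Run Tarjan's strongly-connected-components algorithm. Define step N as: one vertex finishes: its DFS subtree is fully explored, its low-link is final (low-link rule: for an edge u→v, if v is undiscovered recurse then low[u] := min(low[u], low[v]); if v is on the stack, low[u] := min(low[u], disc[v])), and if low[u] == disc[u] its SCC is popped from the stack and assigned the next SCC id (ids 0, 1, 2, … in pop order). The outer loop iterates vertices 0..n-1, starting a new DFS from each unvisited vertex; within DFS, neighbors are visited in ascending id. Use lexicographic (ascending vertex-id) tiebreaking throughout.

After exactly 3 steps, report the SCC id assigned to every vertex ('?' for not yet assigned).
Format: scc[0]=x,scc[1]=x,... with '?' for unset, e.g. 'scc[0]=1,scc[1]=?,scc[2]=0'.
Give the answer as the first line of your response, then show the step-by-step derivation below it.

scc[0]=0,scc[1]=?,scc[2]=1,scc[3]=?,scc[4]=?,scc[5]=?,scc[6]=?

step 1: low=(low[0]=0,low[1]=?,low[2]=?,low[3]=?,low[4]=?,low[5]=?,low[6]=?); scc=(scc[0]=0,scc[1]=?,scc[2]=?,scc[3]=?,scc[4]=?,scc[5]=?,scc[6]=?)
step 2: low=(low[0]=0,low[1]=1,low[2]=2,low[3]=?,low[4]=?,low[5]=?,low[6]=?); scc=(scc[0]=0,scc[1]=?,scc[2]=1,scc[3]=?,scc[4]=?,scc[5]=?,scc[6]=?)
step 3: low=(low[0]=0,low[1]=1,low[2]=2,low[3]=3,low[4]=?,low[5]=3,low[6]=?); scc=(scc[0]=0,scc[1]=?,scc[2]=1,scc[3]=?,scc[4]=?,scc[5]=?,scc[6]=?)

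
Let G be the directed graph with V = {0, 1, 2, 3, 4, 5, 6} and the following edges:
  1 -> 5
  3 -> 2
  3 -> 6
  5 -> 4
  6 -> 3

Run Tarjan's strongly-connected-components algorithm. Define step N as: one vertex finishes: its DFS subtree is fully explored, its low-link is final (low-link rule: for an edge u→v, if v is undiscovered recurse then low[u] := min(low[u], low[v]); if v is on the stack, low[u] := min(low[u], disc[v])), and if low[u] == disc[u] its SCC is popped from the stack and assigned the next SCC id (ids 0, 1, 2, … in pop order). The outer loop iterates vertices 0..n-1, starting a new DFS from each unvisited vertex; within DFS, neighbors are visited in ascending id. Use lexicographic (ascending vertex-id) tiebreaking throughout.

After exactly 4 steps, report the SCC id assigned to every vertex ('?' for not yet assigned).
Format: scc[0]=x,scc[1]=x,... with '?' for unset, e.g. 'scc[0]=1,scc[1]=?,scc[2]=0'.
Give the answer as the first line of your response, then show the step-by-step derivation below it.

scc[0]=0,scc[1]=3,scc[2]=?,scc[3]=?,scc[4]=1,scc[5]=2,scc[6]=?

step 1: low=(low[0]=0,low[1]=?,low[2]=?,low[3]=?,low[4]=?,low[5]=?,low[6]=?); scc=(scc[0]=0,scc[1]=?,scc[2]=?,scc[3]=?,scc[4]=?,scc[5]=?,scc[6]=?)
step 2: low=(low[0]=0,low[1]=1,low[2]=?,low[3]=?,low[4]=3,low[5]=2,low[6]=?); scc=(scc[0]=0,scc[1]=?,scc[2]=?,scc[3]=?,scc[4]=1,scc[5]=?,scc[6]=?)
step 3: low=(low[0]=0,low[1]=1,low[2]=?,low[3]=?,low[4]=3,low[5]=2,low[6]=?); scc=(scc[0]=0,scc[1]=?,scc[2]=?,scc[3]=?,scc[4]=1,scc[5]=2,scc[6]=?)
step 4: low=(low[0]=0,low[1]=1,low[2]=?,low[3]=?,low[4]=3,low[5]=2,low[6]=?); scc=(scc[0]=0,scc[1]=3,scc[2]=?,scc[3]=?,scc[4]=1,scc[5]=2,scc[6]=?)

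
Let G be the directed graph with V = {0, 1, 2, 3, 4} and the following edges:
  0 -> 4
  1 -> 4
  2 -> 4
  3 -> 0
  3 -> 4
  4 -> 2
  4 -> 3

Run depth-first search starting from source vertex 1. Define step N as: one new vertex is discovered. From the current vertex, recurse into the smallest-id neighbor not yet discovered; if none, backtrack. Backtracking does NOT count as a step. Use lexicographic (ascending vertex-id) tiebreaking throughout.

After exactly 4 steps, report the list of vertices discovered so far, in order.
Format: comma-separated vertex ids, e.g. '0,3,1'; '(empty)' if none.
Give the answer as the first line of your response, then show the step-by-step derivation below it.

1,4,2,3

step 1: discover 1; path=1; order=1
step 2: discover 4; path=1>4; order=1,4
step 3: discover 2; path=1>4>2; order=1,4,2
step 4: discover 3; path=1>4>3; order=1,4,2,3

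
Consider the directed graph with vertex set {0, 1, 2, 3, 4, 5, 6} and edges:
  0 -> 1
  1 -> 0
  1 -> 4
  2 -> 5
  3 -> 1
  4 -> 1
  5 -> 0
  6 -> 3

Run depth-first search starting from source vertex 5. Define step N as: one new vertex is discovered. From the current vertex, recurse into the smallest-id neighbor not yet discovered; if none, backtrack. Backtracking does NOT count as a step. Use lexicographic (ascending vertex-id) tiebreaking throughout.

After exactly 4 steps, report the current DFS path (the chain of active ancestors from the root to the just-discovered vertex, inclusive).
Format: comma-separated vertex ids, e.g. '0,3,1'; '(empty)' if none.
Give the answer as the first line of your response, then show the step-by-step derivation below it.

5,0,1,4

step 1: discover 5; path=5; order=5
step 2: discover 0; path=5>0; order=5,0
step 3: discover 1; path=5>0>1; order=5,0,1
step 4: discover 4; path=5>0>1>4; order=5,0,1,4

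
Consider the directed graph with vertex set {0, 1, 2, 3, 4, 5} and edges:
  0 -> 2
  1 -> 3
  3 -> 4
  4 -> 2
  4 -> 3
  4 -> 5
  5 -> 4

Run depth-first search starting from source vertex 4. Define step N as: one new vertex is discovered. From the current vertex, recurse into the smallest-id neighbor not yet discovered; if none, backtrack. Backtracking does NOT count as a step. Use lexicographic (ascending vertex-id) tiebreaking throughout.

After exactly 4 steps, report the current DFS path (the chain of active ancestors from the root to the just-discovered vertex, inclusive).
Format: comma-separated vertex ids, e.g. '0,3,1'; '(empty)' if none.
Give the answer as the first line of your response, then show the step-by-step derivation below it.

4,5

step 1: discover 4; path=4; order=4
step 2: discover 2; path=4>2; order=4,2
step 3: discover 3; path=4>3; order=4,2,3
step 4: discover 5; path=4>5; order=4,2,3,5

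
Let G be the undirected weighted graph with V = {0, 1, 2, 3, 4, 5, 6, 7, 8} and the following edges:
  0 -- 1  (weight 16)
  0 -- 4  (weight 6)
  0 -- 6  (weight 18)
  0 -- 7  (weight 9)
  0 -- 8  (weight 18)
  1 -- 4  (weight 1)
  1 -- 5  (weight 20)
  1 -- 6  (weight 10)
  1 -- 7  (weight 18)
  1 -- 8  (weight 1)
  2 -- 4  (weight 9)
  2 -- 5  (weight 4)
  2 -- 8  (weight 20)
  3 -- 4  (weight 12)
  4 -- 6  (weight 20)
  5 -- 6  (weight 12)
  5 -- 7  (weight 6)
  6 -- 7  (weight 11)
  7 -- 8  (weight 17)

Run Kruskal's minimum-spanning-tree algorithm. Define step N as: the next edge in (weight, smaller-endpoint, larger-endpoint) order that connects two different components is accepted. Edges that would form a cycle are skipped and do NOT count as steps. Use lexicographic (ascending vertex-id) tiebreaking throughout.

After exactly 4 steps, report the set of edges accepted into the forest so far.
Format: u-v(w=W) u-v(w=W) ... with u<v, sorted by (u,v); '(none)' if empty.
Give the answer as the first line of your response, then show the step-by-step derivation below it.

0-4(w=6) 1-4(w=1) 1-8(w=1) 2-5(w=4)

step 1: add edge 1-4 (w=1); MST = {1-4(w=1)}
step 2: add edge 1-8 (w=1); MST = {1-4(w=1) 1-8(w=1)}
step 3: add edge 2-5 (w=4); MST = {1-4(w=1) 1-8(w=1) 2-5(w=4)}
step 4: add edge 0-4 (w=6); MST = {0-4(w=6) 1-4(w=1) 1-8(w=1) 2-5(w=4)}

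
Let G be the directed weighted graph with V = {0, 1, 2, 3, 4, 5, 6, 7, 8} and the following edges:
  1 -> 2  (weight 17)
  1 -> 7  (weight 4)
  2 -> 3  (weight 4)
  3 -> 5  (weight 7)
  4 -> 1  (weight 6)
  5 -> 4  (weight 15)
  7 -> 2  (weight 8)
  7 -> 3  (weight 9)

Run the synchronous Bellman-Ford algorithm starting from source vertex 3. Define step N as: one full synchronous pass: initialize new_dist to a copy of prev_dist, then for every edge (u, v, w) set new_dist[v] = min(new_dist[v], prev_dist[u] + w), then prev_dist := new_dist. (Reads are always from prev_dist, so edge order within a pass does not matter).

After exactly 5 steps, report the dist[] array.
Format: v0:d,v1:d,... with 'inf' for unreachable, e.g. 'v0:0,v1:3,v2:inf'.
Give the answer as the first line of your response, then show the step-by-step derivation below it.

v0:inf,v1:28,v2:40,v3:0,v4:22,v5:7,v6:inf,v7:32,v8:inf

step 1: dist = v0:inf,v1:inf,v2:inf,v3:0,v4:inf,v5:7,v6:inf,v7:inf,v8:inf
step 2: dist = v0:inf,v1:inf,v2:inf,v3:0,v4:22,v5:7,v6:inf,v7:inf,v8:inf
step 3: dist = v0:inf,v1:28,v2:inf,v3:0,v4:22,v5:7,v6:inf,v7:inf,v8:inf
step 4: dist = v0:inf,v1:28,v2:45,v3:0,v4:22,v5:7,v6:inf,v7:32,v8:inf
step 5: dist = v0:inf,v1:28,v2:40,v3:0,v4:22,v5:7,v6:inf,v7:32,v8:inf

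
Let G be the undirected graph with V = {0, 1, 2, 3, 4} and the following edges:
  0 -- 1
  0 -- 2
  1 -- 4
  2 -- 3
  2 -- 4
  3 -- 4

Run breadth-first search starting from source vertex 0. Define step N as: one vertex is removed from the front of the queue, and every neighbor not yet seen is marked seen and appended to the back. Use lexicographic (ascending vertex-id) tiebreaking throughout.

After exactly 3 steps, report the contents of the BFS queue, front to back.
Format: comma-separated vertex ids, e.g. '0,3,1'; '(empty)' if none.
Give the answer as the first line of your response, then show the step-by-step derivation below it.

4,3

step 1: dequeue 0; queue=[1,2]; order=0
step 2: dequeue 1; queue=[2,4]; order=0,1
step 3: dequeue 2; queue=[4,3]; order=0,1,2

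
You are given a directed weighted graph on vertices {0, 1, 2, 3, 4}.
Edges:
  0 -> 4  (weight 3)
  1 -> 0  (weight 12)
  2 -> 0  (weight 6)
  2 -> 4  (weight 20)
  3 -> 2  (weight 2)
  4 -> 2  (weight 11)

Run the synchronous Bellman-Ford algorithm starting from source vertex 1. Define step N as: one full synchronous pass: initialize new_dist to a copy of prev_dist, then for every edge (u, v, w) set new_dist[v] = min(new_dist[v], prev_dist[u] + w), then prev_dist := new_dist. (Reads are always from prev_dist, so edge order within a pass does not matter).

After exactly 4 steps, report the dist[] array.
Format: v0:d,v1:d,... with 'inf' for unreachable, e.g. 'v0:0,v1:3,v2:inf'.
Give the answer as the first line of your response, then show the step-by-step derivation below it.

v0:12,v1:0,v2:26,v3:inf,v4:15

step 1: dist = v0:12,v1:0,v2:inf,v3:inf,v4:inf
step 2: dist = v0:12,v1:0,v2:inf,v3:inf,v4:15
step 3: dist = v0:12,v1:0,v2:26,v3:inf,v4:15
step 4: dist = v0:12,v1:0,v2:26,v3:inf,v4:15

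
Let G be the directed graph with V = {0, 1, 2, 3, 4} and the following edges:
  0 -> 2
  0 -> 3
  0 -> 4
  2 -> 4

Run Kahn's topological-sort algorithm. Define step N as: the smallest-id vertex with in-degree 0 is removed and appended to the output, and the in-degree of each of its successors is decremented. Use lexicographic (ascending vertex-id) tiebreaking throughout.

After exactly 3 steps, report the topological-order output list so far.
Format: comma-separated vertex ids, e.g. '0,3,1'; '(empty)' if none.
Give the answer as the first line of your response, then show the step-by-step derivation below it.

0,1,2

step 1: output 0; order=[0]; indeg=(0,0,0,0,1)
step 2: output 1; order=[0,1]; indeg=(0,0,0,0,1)
step 3: output 2; order=[0,1,2]; indeg=(0,0,0,0,0)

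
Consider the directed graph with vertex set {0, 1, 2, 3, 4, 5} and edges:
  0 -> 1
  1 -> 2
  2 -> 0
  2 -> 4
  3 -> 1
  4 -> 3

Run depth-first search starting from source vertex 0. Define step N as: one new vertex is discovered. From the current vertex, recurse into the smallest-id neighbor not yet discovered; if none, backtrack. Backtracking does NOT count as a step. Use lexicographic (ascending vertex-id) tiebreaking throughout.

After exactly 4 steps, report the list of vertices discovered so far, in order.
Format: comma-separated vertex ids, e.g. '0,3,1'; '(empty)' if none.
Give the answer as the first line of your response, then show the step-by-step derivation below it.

0,1,2,4

step 1: discover 0; path=0; order=0
step 2: discover 1; path=0>1; order=0,1
step 3: discover 2; path=0>1>2; order=0,1,2
step 4: discover 4; path=0>1>2>4; order=0,1,2,4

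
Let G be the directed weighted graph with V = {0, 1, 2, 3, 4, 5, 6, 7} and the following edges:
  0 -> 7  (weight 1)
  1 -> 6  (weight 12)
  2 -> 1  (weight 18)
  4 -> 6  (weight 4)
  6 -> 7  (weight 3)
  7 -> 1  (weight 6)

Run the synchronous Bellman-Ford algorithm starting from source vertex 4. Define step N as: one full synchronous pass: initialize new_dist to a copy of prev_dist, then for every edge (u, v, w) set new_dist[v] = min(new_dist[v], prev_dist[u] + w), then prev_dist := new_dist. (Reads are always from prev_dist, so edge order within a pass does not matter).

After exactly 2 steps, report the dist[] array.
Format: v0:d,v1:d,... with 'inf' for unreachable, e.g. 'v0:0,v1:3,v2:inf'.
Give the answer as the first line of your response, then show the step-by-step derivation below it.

v0:inf,v1:inf,v2:inf,v3:inf,v4:0,v5:inf,v6:4,v7:7

step 1: dist = v0:inf,v1:inf,v2:inf,v3:inf,v4:0,v5:inf,v6:4,v7:inf
step 2: dist = v0:inf,v1:inf,v2:inf,v3:inf,v4:0,v5:inf,v6:4,v7:7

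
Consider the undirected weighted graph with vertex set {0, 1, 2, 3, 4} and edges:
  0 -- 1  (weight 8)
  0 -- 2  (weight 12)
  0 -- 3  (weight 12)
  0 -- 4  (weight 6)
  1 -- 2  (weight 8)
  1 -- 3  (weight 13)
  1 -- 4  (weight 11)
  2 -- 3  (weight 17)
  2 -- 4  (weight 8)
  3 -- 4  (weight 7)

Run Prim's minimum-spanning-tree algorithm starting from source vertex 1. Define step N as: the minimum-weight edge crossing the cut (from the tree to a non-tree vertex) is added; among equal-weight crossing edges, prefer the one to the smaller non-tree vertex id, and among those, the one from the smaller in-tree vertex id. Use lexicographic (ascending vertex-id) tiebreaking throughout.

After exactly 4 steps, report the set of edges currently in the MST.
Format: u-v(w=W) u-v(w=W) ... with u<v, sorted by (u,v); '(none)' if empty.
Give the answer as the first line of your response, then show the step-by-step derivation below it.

0-1(w=8) 0-4(w=6) 1-2(w=8) 3-4(w=7)

step 1: add edge 0-1 (w=8); MST = {0-1(w=8)}
step 2: add edge 0-4 (w=6); MST = {0-1(w=8) 0-4(w=6)}
step 3: add edge 3-4 (w=7); MST = {0-1(w=8) 0-4(w=6) 3-4(w=7)}
step 4: add edge 1-2 (w=8); MST = {0-1(w=8) 0-4(w=6) 1-2(w=8) 3-4(w=7)}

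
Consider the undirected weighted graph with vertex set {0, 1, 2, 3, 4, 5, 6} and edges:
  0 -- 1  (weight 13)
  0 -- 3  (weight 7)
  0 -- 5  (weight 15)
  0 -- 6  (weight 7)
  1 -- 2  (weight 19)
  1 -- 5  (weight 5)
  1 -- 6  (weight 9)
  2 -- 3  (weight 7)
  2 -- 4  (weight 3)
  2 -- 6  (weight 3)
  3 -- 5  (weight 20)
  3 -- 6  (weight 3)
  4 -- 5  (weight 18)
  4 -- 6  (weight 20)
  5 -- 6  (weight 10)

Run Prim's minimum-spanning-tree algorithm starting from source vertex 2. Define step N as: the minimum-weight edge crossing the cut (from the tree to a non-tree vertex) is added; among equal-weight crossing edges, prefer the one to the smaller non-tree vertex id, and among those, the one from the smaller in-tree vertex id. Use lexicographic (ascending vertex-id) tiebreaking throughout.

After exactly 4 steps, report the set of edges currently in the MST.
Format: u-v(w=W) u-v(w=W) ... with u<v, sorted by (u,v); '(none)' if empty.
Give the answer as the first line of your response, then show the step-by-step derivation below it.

0-3(w=7) 2-4(w=3) 2-6(w=3) 3-6(w=3)

step 1: add edge 2-4 (w=3); MST = {2-4(w=3)}
step 2: add edge 2-6 (w=3); MST = {2-4(w=3) 2-6(w=3)}
step 3: add edge 3-6 (w=3); MST = {2-4(w=3) 2-6(w=3) 3-6(w=3)}
step 4: add edge 0-3 (w=7); MST = {0-3(w=7) 2-4(w=3) 2-6(w=3) 3-6(w=3)}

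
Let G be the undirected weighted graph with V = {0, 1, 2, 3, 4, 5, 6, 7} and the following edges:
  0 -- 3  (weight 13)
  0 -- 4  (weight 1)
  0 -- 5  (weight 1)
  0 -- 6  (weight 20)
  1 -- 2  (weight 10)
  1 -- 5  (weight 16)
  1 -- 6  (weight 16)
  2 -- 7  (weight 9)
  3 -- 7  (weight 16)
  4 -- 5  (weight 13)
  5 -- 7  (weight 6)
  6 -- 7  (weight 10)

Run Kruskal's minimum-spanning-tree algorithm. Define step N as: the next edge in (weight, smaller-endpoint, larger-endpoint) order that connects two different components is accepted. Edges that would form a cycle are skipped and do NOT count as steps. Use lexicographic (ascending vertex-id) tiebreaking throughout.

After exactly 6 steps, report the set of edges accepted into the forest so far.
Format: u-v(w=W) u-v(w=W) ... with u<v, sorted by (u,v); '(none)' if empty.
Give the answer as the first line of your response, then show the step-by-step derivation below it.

0-4(w=1) 0-5(w=1) 1-2(w=10) 2-7(w=9) 5-7(w=6) 6-7(w=10)

step 1: add edge 0-4 (w=1); MST = {0-4(w=1)}
step 2: add edge 0-5 (w=1); MST = {0-4(w=1) 0-5(w=1)}
step 3: add edge 5-7 (w=6); MST = {0-4(w=1) 0-5(w=1) 5-7(w=6)}
step 4: add edge 2-7 (w=9); MST = {0-4(w=1) 0-5(w=1) 2-7(w=9) 5-7(w=6)}
step 5: add edge 1-2 (w=10); MST = {0-4(w=1) 0-5(w=1) 1-2(w=10) 2-7(w=9) 5-7(w=6)}
step 6: add edge 6-7 (w=10); MST = {0-4(w=1) 0-5(w=1) 1-2(w=10) 2-7(w=9) 5-7(w=6) 6-7(w=10)}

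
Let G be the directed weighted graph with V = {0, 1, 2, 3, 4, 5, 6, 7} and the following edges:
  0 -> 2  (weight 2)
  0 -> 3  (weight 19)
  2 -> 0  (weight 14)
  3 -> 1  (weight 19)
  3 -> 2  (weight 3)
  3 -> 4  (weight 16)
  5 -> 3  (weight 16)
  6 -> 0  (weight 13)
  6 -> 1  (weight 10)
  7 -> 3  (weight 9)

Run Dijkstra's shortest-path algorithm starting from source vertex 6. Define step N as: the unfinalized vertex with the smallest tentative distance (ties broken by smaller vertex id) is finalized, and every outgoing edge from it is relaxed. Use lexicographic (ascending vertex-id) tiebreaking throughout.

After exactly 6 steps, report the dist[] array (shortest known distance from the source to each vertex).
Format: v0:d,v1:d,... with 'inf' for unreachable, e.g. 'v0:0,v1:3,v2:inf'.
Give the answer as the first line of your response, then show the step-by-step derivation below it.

v0:13,v1:10,v2:15,v3:32,v4:48,v5:inf,v6:0,v7:inf

step 1: dist = v0:13,v1:10,v2:inf,v3:inf,v4:inf,v5:inf,v6:0,v7:inf
step 2: dist = v0:13,v1:10,v2:inf,v3:inf,v4:inf,v5:inf,v6:0,v7:inf
step 3: dist = v0:13,v1:10,v2:15,v3:32,v4:inf,v5:inf,v6:0,v7:inf
step 4: dist = v0:13,v1:10,v2:15,v3:32,v4:inf,v5:inf,v6:0,v7:inf
step 5: dist = v0:13,v1:10,v2:15,v3:32,v4:48,v5:inf,v6:0,v7:inf
step 6: dist = v0:13,v1:10,v2:15,v3:32,v4:48,v5:inf,v6:0,v7:inf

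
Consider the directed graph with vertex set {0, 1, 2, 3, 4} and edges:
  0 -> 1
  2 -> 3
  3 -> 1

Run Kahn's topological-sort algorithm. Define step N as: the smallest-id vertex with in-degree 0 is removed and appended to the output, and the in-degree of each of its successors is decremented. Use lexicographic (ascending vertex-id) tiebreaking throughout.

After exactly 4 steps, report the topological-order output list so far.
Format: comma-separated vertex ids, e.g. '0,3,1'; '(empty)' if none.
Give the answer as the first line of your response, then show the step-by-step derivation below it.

0,2,3,1

step 1: output 0; order=[0]; indeg=(0,1,0,1,0)
step 2: output 2; order=[0,2]; indeg=(0,1,0,0,0)
step 3: output 3; order=[0,2,3]; indeg=(0,0,0,0,0)
step 4: output 1; order=[0,2,3,1]; indeg=(0,0,0,0,0)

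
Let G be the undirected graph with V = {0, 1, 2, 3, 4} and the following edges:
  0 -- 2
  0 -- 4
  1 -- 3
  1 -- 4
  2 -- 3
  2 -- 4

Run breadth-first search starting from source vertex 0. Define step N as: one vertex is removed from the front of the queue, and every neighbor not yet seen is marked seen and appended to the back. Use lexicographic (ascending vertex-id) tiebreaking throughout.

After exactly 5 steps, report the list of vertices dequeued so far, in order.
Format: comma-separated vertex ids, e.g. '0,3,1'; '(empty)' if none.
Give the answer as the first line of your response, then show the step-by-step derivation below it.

0,2,4,3,1

step 1: dequeue 0; queue=[2,4]; order=0
step 2: dequeue 2; queue=[4,3]; order=0,2
step 3: dequeue 4; queue=[3,1]; order=0,2,4
step 4: dequeue 3; queue=[1]; order=0,2,4,3
step 5: dequeue 1; queue=[(empty)]; order=0,2,4,3,1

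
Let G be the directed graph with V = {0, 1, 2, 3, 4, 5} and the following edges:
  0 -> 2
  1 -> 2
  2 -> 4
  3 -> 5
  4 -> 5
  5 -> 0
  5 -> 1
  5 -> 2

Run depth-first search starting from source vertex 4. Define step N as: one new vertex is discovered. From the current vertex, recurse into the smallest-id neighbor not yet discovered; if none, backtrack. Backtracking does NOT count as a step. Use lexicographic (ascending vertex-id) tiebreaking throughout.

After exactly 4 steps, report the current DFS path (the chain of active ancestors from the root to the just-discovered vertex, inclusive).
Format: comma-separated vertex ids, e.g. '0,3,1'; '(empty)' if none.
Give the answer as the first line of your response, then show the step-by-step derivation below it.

4,5,0,2

step 1: discover 4; path=4; order=4
step 2: discover 5; path=4>5; order=4,5
step 3: discover 0; path=4>5>0; order=4,5,0
step 4: discover 2; path=4>5>0>2; order=4,5,0,2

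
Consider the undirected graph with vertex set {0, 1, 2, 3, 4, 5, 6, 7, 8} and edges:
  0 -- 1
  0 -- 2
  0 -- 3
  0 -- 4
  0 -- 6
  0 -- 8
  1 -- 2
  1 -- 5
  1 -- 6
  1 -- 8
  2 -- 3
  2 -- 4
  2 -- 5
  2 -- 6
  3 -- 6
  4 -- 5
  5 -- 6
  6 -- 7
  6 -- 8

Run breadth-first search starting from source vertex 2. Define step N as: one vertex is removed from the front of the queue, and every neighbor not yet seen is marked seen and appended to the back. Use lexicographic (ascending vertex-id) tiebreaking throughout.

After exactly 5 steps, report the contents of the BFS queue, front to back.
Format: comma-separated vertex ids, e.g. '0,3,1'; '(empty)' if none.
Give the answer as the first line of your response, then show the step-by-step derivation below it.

5,6,8

step 1: dequeue 2; queue=[0,1,3,4,5,6]; order=2
step 2: dequeue 0; queue=[1,3,4,5,6,8]; order=2,0
step 3: dequeue 1; queue=[3,4,5,6,8]; order=2,0,1
step 4: dequeue 3; queue=[4,5,6,8]; order=2,0,1,3
step 5: dequeue 4; queue=[5,6,8]; order=2,0,1,3,4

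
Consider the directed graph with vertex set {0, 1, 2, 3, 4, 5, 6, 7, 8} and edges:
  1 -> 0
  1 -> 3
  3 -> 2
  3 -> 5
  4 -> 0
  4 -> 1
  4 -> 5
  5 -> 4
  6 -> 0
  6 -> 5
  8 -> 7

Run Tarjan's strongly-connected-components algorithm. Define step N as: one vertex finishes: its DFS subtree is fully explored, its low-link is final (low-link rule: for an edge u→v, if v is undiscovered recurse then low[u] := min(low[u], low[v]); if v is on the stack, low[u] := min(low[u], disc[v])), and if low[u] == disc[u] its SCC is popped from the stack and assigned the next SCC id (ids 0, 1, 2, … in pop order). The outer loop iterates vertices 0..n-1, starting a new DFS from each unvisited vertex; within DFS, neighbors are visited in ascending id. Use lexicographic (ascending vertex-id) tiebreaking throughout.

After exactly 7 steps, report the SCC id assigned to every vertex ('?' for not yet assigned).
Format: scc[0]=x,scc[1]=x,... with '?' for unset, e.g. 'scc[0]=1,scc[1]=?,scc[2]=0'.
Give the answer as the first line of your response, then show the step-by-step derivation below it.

scc[0]=0,scc[1]=2,scc[2]=1,scc[3]=2,scc[4]=2,scc[5]=2,scc[6]=3,scc[7]=?,scc[8]=?

step 1: low=(low[0]=0,low[1]=?,low[2]=?,low[3]=?,low[4]=?,low[5]=?,low[6]=?,low[7]=?,low[8]=?); scc=(scc[0]=0,scc[1]=?,scc[2]=?,scc[3]=?,scc[4]=?,scc[5]=?,scc[6]=?,scc[7]=?,scc[8]=?)
step 2: low=(low[0]=0,low[1]=1,low[2]=3,low[3]=2,low[4]=?,low[5]=?,low[6]=?,low[7]=?,low[8]=?); scc=(scc[0]=0,scc[1]=?,scc[2]=1,scc[3]=?,scc[4]=?,scc[5]=?,scc[6]=?,scc[7]=?,scc[8]=?)
step 3: low=(low[0]=0,low[1]=1,low[2]=3,low[3]=2,low[4]=1,low[5]=4,low[6]=?,low[7]=?,low[8]=?); scc=(scc[0]=0,scc[1]=?,scc[2]=1,scc[3]=?,scc[4]=?,scc[5]=?,scc[6]=?,scc[7]=?,scc[8]=?)
step 4: low=(low[0]=0,low[1]=1,low[2]=3,low[3]=2,low[4]=1,low[5]=1,low[6]=?,low[7]=?,low[8]=?); scc=(scc[0]=0,scc[1]=?,scc[2]=1,scc[3]=?,scc[4]=?,scc[5]=?,scc[6]=?,scc[7]=?,scc[8]=?)
step 5: low=(low[0]=0,low[1]=1,low[2]=3,low[3]=1,low[4]=1,low[5]=1,low[6]=?,low[7]=?,low[8]=?); scc=(scc[0]=0,scc[1]=?,scc[2]=1,scc[3]=?,scc[4]=?,scc[5]=?,scc[6]=?,scc[7]=?,scc[8]=?)
step 6: low=(low[0]=0,low[1]=1,low[2]=3,low[3]=1,low[4]=1,low[5]=1,low[6]=?,low[7]=?,low[8]=?); scc=(scc[0]=0,scc[1]=2,scc[2]=1,scc[3]=2,scc[4]=2,scc[5]=2,scc[6]=?,scc[7]=?,scc[8]=?)
step 7: low=(low[0]=0,low[1]=1,low[2]=3,low[3]=1,low[4]=1,low[5]=1,low[6]=6,low[7]=?,low[8]=?); scc=(scc[0]=0,scc[1]=2,scc[2]=1,scc[3]=2,scc[4]=2,scc[5]=2,scc[6]=3,scc[7]=?,scc[8]=?)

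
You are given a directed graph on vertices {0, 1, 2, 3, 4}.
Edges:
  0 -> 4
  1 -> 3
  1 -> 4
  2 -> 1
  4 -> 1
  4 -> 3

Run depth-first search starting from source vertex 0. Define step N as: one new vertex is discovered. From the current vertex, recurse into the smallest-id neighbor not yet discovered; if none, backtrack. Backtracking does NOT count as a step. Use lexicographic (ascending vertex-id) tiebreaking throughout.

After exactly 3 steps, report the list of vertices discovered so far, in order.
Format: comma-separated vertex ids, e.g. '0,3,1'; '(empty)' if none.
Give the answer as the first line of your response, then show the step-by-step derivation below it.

0,4,1

step 1: discover 0; path=0; order=0
step 2: discover 4; path=0>4; order=0,4
step 3: discover 1; path=0>4>1; order=0,4,1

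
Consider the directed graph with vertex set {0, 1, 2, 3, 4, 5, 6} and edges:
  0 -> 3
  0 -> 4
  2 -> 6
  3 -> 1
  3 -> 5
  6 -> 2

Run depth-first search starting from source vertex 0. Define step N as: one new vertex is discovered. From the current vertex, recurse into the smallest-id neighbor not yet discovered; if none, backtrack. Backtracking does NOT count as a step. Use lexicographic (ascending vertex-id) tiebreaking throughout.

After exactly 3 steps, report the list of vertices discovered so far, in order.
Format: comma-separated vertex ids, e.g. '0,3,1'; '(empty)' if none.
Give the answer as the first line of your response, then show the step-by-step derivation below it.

0,3,1

step 1: discover 0; path=0; order=0
step 2: discover 3; path=0>3; order=0,3
step 3: discover 1; path=0>3>1; order=0,3,1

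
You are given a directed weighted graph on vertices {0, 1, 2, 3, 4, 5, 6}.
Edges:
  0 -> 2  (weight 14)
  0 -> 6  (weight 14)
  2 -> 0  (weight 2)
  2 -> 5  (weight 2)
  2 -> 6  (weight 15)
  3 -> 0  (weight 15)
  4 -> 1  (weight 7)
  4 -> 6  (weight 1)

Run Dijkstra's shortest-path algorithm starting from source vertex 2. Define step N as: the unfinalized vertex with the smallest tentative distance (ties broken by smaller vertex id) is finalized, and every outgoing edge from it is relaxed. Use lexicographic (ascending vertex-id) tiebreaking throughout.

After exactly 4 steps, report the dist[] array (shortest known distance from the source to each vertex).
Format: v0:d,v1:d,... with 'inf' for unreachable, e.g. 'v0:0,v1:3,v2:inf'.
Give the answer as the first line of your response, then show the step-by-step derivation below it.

v0:2,v1:inf,v2:0,v3:inf,v4:inf,v5:2,v6:15

step 1: dist = v0:2,v1:inf,v2:0,v3:inf,v4:inf,v5:2,v6:15
step 2: dist = v0:2,v1:inf,v2:0,v3:inf,v4:inf,v5:2,v6:15
step 3: dist = v0:2,v1:inf,v2:0,v3:inf,v4:inf,v5:2,v6:15
step 4: dist = v0:2,v1:inf,v2:0,v3:inf,v4:inf,v5:2,v6:15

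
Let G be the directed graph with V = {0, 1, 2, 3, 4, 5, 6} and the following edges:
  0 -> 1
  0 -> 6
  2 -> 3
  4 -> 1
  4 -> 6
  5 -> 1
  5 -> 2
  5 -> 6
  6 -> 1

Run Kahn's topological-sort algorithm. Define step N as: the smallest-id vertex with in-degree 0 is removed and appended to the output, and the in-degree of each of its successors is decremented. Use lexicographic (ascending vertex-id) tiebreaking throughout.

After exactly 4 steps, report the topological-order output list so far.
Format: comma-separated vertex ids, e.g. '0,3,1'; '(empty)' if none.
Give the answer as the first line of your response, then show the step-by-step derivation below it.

0,4,5,2

step 1: output 0; order=[0]; indeg=(0,3,1,1,0,0,2)
step 2: output 4; order=[0,4]; indeg=(0,2,1,1,0,0,1)
step 3: output 5; order=[0,4,5]; indeg=(0,1,0,1,0,0,0)
step 4: output 2; order=[0,4,5,2]; indeg=(0,1,0,0,0,0,0)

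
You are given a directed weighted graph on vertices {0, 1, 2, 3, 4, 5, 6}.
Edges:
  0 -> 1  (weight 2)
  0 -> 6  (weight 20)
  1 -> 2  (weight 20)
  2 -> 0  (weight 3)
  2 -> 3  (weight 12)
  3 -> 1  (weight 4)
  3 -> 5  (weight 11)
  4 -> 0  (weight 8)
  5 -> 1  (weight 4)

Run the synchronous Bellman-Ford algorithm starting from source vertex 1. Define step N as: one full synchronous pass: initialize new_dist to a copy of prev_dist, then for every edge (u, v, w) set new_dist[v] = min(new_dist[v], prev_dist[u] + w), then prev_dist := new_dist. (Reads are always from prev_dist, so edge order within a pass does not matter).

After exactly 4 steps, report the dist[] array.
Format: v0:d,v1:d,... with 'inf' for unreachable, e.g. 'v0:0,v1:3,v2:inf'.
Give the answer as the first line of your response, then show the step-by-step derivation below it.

v0:23,v1:0,v2:20,v3:32,v4:inf,v5:43,v6:43

step 1: dist = v0:inf,v1:0,v2:20,v3:inf,v4:inf,v5:inf,v6:inf
step 2: dist = v0:23,v1:0,v2:20,v3:32,v4:inf,v5:inf,v6:inf
step 3: dist = v0:23,v1:0,v2:20,v3:32,v4:inf,v5:43,v6:43
step 4: dist = v0:23,v1:0,v2:20,v3:32,v4:inf,v5:43,v6:43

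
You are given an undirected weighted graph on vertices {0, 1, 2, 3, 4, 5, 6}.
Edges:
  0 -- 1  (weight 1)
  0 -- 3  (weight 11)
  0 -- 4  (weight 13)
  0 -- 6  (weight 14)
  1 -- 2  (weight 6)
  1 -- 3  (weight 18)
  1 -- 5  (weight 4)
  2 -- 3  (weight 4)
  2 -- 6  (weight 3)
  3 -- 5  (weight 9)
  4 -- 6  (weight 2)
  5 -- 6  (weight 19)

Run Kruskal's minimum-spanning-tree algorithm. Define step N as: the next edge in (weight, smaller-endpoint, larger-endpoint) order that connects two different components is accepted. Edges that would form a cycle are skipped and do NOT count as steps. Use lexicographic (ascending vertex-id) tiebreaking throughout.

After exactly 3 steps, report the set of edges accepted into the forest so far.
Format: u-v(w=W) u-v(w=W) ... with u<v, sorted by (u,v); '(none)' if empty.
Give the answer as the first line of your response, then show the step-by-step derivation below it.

0-1(w=1) 2-6(w=3) 4-6(w=2)

step 1: add edge 0-1 (w=1); MST = {0-1(w=1)}
step 2: add edge 4-6 (w=2); MST = {0-1(w=1) 4-6(w=2)}
step 3: add edge 2-6 (w=3); MST = {0-1(w=1) 2-6(w=3) 4-6(w=2)}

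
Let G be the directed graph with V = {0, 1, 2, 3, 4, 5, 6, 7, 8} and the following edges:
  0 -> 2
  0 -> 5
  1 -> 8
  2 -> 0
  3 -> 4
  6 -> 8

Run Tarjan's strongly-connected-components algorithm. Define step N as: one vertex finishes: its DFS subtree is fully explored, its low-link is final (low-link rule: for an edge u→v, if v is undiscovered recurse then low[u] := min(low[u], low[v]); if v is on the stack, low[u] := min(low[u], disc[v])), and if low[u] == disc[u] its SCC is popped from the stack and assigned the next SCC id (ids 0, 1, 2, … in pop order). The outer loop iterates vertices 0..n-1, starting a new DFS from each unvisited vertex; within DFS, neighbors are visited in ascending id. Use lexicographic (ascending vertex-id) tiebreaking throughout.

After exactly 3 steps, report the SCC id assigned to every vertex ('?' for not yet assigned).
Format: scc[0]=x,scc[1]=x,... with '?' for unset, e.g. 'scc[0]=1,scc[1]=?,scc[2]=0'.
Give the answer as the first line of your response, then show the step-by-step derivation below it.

scc[0]=1,scc[1]=?,scc[2]=1,scc[3]=?,scc[4]=?,scc[5]=0,scc[6]=?,scc[7]=?,scc[8]=?

step 1: low=(low[0]=0,low[1]=?,low[2]=0,low[3]=?,low[4]=?,low[5]=?,low[6]=?,low[7]=?,low[8]=?); scc=(scc[0]=?,scc[1]=?,scc[2]=?,scc[3]=?,scc[4]=?,scc[5]=?,scc[6]=?,scc[7]=?,scc[8]=?)
step 2: low=(low[0]=0,low[1]=?,low[2]=0,low[3]=?,low[4]=?,low[5]=2,low[6]=?,low[7]=?,low[8]=?); scc=(scc[0]=?,scc[1]=?,scc[2]=?,scc[3]=?,scc[4]=?,scc[5]=0,scc[6]=?,scc[7]=?,scc[8]=?)
step 3: low=(low[0]=0,low[1]=?,low[2]=0,low[3]=?,low[4]=?,low[5]=2,low[6]=?,low[7]=?,low[8]=?); scc=(scc[0]=1,scc[1]=?,scc[2]=1,scc[3]=?,scc[4]=?,scc[5]=0,scc[6]=?,scc[7]=?,scc[8]=?)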